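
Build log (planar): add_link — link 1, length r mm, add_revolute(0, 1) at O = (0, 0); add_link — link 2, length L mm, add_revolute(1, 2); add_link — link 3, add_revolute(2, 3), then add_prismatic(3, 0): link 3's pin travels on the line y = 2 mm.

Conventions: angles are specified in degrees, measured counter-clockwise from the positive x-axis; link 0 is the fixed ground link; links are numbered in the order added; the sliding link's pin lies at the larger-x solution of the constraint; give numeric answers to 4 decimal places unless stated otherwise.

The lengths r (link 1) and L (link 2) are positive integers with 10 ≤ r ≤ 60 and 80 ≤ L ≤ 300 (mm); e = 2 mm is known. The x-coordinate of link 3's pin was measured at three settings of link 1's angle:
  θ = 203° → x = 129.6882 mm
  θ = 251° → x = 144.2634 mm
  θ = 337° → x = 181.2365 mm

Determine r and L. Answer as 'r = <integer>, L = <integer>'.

constraint per measurement: (x − r cos θ)² + (r sin θ − e)² = L²
subtracting the θ₁ and θ₂ equations cancels the r² and L² terms:
r = (x₁² − x₂²) / (2[(x₁cos θ₁ + e sin θ₁) − (x₂cos θ₂ + e sin θ₂)]) = 28.0001 → r = 28
L² = (x₁ − r cos θ₁)² + (r sin θ₁ − e)² = 24335.9937 → L = 156.0000 → L = 156
check at θ₃=337°: x = 181.2365 (printed 181.2365) ✓

r = 28, L = 156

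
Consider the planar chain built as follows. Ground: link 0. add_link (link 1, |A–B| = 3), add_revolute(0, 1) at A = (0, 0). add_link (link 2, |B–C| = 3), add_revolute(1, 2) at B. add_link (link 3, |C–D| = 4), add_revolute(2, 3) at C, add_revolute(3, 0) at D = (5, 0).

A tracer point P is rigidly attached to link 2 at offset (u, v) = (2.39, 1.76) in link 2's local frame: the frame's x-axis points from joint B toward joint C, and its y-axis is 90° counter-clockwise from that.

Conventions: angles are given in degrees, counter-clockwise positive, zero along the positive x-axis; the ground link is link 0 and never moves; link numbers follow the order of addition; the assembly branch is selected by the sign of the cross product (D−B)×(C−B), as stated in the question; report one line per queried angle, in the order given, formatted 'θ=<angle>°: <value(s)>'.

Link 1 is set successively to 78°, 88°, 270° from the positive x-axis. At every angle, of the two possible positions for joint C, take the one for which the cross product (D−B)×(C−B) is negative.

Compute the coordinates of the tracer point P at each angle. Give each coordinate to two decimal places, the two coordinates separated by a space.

A=(0,0), D=(5.00,0)
θ=78°: B = A + 3.00·(cos78°, sin78°) = (0.6237, 2.9344)
θ=78°: |BD| = 5.2690
θ=78°: circle(B,3.00) ∩ circle(D,4.00): a=1.9703, h=2.2623
θ=78°:   candidates: C₊=(3.5201,3.7162) cross=11.920; C₋=(1.0002,-0.0418) cross=-11.920
θ=78°:   branch - wants cross < 0 → take C=(1.0002,-0.0418) (cross=-11.920)
θ=78°: ex = (C−B)/|BC| = (0.1255,-0.9921); ey = (0.9921,0.1255)
θ=78°: P = B + 2.39·ex + 1.76·ey = (2.6698,0.7842)
θ=88°: B = A + 3.00·(cos88°, sin88°) = (0.1047, 2.9982)
θ=88°: |BD| = 5.7405
θ=88°: circle(B,3.00) ∩ circle(D,4.00): a=2.2605, h=1.9723
θ=88°:   candidates: C₊=(3.0625,3.4995) cross=11.322; C₋=(1.0023,0.1356) cross=-11.322
θ=88°:   branch - wants cross < 0 → take C=(1.0023,0.1356) (cross=-11.322)
θ=88°: ex = (C−B)/|BC| = (0.2992,-0.9542); ey = (0.9542,0.2992)
θ=88°: P = B + 2.39·ex + 1.76·ey = (2.4992,1.2442)
θ=270°: B = A + 3.00·(cos270°, sin270°) = (-0.0000, -3.0000)
θ=270°: |BD| = 5.8310
θ=270°: circle(B,3.00) ∩ circle(D,4.00): a=2.3152, h=1.9078
θ=270°:   candidates: C₊=(1.0037,-0.1729) cross=11.124; C₋=(2.9668,-3.4447) cross=-11.124
θ=270°:   branch - wants cross < 0 → take C=(2.9668,-3.4447) (cross=-11.124)
θ=270°: ex = (C−B)/|BC| = (0.9889,-0.1482); ey = (0.1482,0.9889)
θ=270°: P = B + 2.39·ex + 1.76·ey = (2.6245,-1.6138)

θ=78°: 2.67 0.78
θ=88°: 2.50 1.24
θ=270°: 2.62 -1.61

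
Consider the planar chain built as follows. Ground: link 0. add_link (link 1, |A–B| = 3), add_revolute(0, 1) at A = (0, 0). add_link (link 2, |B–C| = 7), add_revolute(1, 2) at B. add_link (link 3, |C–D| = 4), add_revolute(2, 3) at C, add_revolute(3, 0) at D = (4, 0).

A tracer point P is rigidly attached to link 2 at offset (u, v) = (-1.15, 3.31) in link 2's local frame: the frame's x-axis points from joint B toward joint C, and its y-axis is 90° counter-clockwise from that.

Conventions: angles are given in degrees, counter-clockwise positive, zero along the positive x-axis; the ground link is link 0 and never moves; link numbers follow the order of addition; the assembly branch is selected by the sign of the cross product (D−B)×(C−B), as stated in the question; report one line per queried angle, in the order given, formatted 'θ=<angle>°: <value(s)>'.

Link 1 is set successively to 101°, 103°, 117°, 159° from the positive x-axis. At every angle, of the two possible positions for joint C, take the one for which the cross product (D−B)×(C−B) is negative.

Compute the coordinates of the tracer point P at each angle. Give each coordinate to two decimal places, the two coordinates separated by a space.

A=(0,0), D=(4.00,0)
θ=101°: B = A + 3.00·(cos101°, sin101°) = (-0.5724, 2.9449)
θ=101°: |BD| = 5.4387
θ=101°: circle(B,7.00) ∩ circle(D,4.00): a=5.7532, h=3.9876
θ=101°:   candidates: C₊=(6.4235,3.1822) cross=21.687; C₋=(2.1052,-3.5228) cross=-21.687
θ=101°:   branch - wants cross < 0 → take C=(2.1052,-3.5228) (cross=-21.687)
θ=101°: ex = (C−B)/|BC| = (0.3825,-0.9239); ey = (0.9239,0.3825)
θ=101°: P = B + -1.15·ex + 3.31·ey = (2.0459,5.2736)
θ=103°: B = A + 3.00·(cos103°, sin103°) = (-0.6749, 2.9231)
θ=103°: |BD| = 5.5135
θ=103°: circle(B,7.00) ∩ circle(D,4.00): a=5.7494, h=3.9930
θ=103°:   candidates: C₊=(6.3170,3.2606) cross=22.016; C₋=(2.0830,-3.5107) cross=-22.016
θ=103°:   branch - wants cross < 0 → take C=(2.0830,-3.5107) (cross=-22.016)
θ=103°: ex = (C−B)/|BC| = (0.3940,-0.9191); ey = (0.9191,0.3940)
θ=103°: P = B + -1.15·ex + 3.31·ey = (1.9144,5.2842)
θ=117°: B = A + 3.00·(cos117°, sin117°) = (-1.3620, 2.6730)
θ=117°: |BD| = 5.9913
θ=117°: circle(B,7.00) ∩ circle(D,4.00): a=5.7496, h=3.9927
θ=117°:   candidates: C₊=(5.5651,3.6811) cross=23.921; C₋=(2.0024,-3.4655) cross=-23.921
θ=117°:   branch - wants cross < 0 → take C=(2.0024,-3.4655) (cross=-23.921)
θ=117°: ex = (C−B)/|BC| = (0.4806,-0.8769); ey = (0.8769,0.4806)
θ=117°: P = B + -1.15·ex + 3.31·ey = (0.9879,5.2723)
θ=159°: B = A + 3.00·(cos159°, sin159°) = (-2.8007, 1.0751)
θ=159°: |BD| = 6.8852
θ=159°: circle(B,7.00) ∩ circle(D,4.00): a=5.8390, h=3.8608
θ=159°:   candidates: C₊=(3.5695,3.9768) cross=26.582; C₋=(2.3638,-3.6501) cross=-26.582
θ=159°:   branch - wants cross < 0 → take C=(2.3638,-3.6501) (cross=-26.582)
θ=159°: ex = (C−B)/|BC| = (0.7378,-0.6750); ey = (0.6750,0.7378)
θ=159°: P = B + -1.15·ex + 3.31·ey = (-1.4149,4.2935)

θ=101°: 2.05 5.27
θ=103°: 1.91 5.28
θ=117°: 0.99 5.27
θ=159°: -1.41 4.29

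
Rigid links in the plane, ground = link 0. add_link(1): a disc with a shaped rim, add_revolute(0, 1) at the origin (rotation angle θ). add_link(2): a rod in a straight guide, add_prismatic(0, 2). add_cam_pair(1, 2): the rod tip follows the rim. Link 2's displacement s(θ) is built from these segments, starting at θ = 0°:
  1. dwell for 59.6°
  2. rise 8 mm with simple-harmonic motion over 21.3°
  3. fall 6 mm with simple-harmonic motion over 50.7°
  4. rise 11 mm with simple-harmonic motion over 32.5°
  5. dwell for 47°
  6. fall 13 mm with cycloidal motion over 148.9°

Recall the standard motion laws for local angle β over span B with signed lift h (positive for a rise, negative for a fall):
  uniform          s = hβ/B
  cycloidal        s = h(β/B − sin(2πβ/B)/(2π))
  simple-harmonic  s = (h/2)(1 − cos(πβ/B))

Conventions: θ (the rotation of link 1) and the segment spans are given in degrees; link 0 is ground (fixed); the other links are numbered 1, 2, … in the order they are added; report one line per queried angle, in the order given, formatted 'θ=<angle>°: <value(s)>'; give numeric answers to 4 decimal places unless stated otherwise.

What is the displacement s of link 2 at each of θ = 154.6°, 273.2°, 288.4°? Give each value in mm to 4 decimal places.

segment 1 (0° to 59.6°, dwell): s unchanged at 0.0000
segment 2 (59.6° to 80.9°, simple-harmonic, h = 8) is passed completely: s = 0.0000 + (8) = 8.0000
segment 3 (80.9° to 131.6°, simple-harmonic, h = -6) is passed completely: s = 8.0000 + (-6) = 2.0000
θ = 154.6° falls in segment 4 (131.6° to 164.1°, simple-harmonic, h = 11): β = 154.6 − 131.6 = 23°, B = 32.5°; Δs = 11/2·(1 − cos(π·0.7077)) = 8.8394; s = 2.0000 + 8.8394 = 10.8394
segment 4 (131.6° to 164.1°, simple-harmonic, h = 11) is passed completely: s = 2.0000 + (11) = 13.0000
segment 5 (164.1° to 211.1°, dwell): s unchanged at 13.0000
θ = 273.2° falls in segment 6 (211.1° to 360°, cycloidal, h = -13): β = 273.2 − 211.1 = 62.1°, B = 148.9°; Δs = -13·(0.4171 − sin(2π·0.4171)/(2π)) = -4.3917; s = 13.0000 − 4.3917 = 8.6083
θ = 288.4° falls in segment 6 (211.1° to 360°, cycloidal, h = -13): β = 288.4 − 211.1 = 77.3°, B = 148.9°; Δs = -13·(0.5191 − sin(2π·0.5191)/(2π)) = -6.9971; s = 13.0000 − 6.9971 = 6.0029

θ=154.6°: 10.8394
θ=273.2°: 8.6083
θ=288.4°: 6.0029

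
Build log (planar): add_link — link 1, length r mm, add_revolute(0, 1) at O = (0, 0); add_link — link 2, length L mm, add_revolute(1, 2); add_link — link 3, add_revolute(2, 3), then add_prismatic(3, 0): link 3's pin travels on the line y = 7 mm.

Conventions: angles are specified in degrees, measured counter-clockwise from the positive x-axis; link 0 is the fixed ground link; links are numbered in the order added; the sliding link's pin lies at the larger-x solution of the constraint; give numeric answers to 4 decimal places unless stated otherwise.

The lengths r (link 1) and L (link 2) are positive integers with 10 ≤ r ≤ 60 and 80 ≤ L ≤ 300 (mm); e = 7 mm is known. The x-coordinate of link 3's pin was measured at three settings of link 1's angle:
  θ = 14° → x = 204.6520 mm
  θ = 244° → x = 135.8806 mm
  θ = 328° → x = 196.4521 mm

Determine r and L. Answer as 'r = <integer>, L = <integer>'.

constraint per measurement: (x − r cos θ)² + (r sin θ − e)² = L²
subtracting the θ₁ and θ₂ equations cancels the r² and L² terms:
r = (x₁² − x₂²) / (2[(x₁cos θ₁ + e sin θ₁) − (x₂cos θ₂ + e sin θ₂)]) = 44.0000 → r = 44
L² = (x₁ − r cos θ₁)² + (r sin θ₁ − e)² = 26243.9967 → L = 162.0000 → L = 162
check at θ₃=328°: x = 196.4521 (printed 196.4521) ✓

r = 44, L = 162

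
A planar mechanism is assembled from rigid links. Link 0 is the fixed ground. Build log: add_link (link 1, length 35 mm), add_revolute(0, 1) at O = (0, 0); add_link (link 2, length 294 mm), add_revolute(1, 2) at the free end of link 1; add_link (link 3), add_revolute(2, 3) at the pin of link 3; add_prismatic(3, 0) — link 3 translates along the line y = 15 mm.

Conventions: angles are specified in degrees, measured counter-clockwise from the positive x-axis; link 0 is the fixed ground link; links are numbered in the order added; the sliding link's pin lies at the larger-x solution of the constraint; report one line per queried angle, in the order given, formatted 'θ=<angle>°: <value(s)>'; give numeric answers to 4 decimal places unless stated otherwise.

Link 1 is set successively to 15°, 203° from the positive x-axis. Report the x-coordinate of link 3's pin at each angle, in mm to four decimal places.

geometry: r = 35 mm, L = 294 mm, e = 15 mm
θ=15°: crank pin P = (r cos θ, r sin θ) = (33.807404, 9.058667)
θ=15°: h = r sin θ − e = 9.058667 − 15 = -5.941333
θ=15°: x = r cos θ + √(L² − h²) = 33.807404 + 293.939961 = 327.747365
θ=203°: crank pin P = (r cos θ, r sin θ) = (-32.217670, -13.675589)
θ=203°: h = r sin θ − e = -13.675589 − 15 = -28.675589
θ=203°: x = r cos θ + √(L² − h²) = -32.217670 + 292.598207 = 260.380537

θ=15°: 327.7474
θ=203°: 260.3805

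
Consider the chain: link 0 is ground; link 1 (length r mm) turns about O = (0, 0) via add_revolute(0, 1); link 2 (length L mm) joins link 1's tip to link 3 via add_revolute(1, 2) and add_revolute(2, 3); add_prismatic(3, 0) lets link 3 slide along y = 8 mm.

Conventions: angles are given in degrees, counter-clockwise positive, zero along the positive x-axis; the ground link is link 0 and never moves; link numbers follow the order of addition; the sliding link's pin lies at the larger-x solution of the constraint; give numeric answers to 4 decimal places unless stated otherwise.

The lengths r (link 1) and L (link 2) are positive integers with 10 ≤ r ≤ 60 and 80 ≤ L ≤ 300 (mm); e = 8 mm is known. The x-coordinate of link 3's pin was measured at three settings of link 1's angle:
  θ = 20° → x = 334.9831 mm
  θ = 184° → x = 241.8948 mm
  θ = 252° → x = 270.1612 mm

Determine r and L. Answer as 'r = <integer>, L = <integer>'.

constraint per measurement: (x − r cos θ)² + (r sin θ − e)² = L²
subtracting the θ₁ and θ₂ equations cancels the r² and L² terms:
r = (x₁² − x₂²) / (2[(x₁cos θ₁ + e sin θ₁) − (x₂cos θ₂ + e sin θ₂)]) = 48.0000 → r = 48
L² = (x₁ − r cos θ₁)² + (r sin θ₁ − e)² = 84100.0157 → L = 290.0000 → L = 290
check at θ₃=252°: x = 270.1612 (printed 270.1612) ✓

r = 48, L = 290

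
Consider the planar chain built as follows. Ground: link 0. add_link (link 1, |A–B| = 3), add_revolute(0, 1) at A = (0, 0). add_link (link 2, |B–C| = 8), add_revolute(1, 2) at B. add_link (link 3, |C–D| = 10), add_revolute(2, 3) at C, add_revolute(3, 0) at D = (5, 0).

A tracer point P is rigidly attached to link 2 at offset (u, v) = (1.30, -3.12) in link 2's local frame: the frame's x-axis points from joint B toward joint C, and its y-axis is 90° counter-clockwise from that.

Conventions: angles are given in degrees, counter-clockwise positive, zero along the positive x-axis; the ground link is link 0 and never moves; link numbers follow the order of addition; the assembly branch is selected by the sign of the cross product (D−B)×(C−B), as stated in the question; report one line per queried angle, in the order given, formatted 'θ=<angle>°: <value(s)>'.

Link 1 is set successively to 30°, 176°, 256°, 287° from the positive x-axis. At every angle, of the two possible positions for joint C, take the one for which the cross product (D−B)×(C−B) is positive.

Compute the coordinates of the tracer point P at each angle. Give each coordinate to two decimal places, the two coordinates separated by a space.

A=(0,0), D=(5.00,0)
θ=30°: B = A + 3.00·(cos30°, sin30°) = (2.5981, 1.5000)
θ=30°: |BD| = 2.8318
θ=30°: circle(B,8.00) ∩ circle(D,10.00): a=-4.9404, h=6.2922
θ=30°:   candidates: C₊=(1.7406,9.4539) cross=17.819; C₋=(-4.9253,-1.2201) cross=-17.819
θ=30°:   branch + wants cross > 0 → take C=(1.7406,9.4539) (cross=17.819)
θ=30°: ex = (C−B)/|BC| = (-0.1072,0.9942); ey = (-0.9942,-0.1072)
θ=30°: P = B + 1.30·ex + -3.12·ey = (5.5608,3.1269)
θ=176°: B = A + 3.00·(cos176°, sin176°) = (-2.9927, 0.2093)
θ=176°: |BD| = 7.9954
θ=176°: circle(B,8.00) ∩ circle(D,10.00): a=1.7464, h=7.8070
θ=176°:   candidates: C₊=(-1.0425,7.9679) cross=62.421; C₋=(-1.4512,-7.6408) cross=-62.421
θ=176°:   branch + wants cross > 0 → take C=(-1.0425,7.9679) (cross=62.421)
θ=176°: ex = (C−B)/|BC| = (0.2438,0.9698); ey = (-0.9698,0.2438)
θ=176°: P = B + 1.30·ex + -3.12·ey = (0.3501,0.7095)
θ=256°: B = A + 3.00·(cos256°, sin256°) = (-0.7258, -2.9109)
θ=256°: |BD| = 6.4232
θ=256°: circle(B,8.00) ∩ circle(D,10.00): a=0.4093, h=7.9895
θ=256°:   candidates: C₊=(-3.9816,4.3966) cross=51.318; C₋=(3.2598,-9.8474) cross=-51.318
θ=256°:   branch + wants cross > 0 → take C=(-3.9816,4.3966) (cross=51.318)
θ=256°: ex = (C−B)/|BC| = (-0.4070,0.9134); ey = (-0.9134,-0.4070)
θ=256°: P = B + 1.30·ex + -3.12·ey = (1.5951,-0.4536)
θ=287°: B = A + 3.00·(cos287°, sin287°) = (0.8771, -2.8689)
θ=287°: |BD| = 5.0228
θ=287°: circle(B,8.00) ∩ circle(D,10.00): a=-1.0722, h=7.9278
θ=287°:   candidates: C₊=(-4.5312,3.0260) cross=39.820; C₋=(4.5252,-9.9887) cross=-39.820
θ=287°:   branch + wants cross > 0 → take C=(-4.5312,3.0260) (cross=39.820)
θ=287°: ex = (C−B)/|BC| = (-0.6760,0.7369); ey = (-0.7369,-0.6760)
θ=287°: P = B + 1.30·ex + -3.12·ey = (2.2973,0.1982)

θ=30°: 5.56 3.13
θ=176°: 0.35 0.71
θ=256°: 1.60 -0.45
θ=287°: 2.30 0.20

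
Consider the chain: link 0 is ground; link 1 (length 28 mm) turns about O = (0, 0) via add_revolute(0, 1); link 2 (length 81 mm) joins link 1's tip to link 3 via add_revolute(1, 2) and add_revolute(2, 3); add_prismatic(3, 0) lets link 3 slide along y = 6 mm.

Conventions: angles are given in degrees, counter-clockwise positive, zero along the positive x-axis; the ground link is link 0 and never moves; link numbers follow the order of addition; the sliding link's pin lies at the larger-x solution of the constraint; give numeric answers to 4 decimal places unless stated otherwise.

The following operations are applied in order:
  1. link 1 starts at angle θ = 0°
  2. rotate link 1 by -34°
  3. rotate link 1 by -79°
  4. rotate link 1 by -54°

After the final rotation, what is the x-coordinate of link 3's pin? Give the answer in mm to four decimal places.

geometry: r = 28 mm, L = 81 mm, e = 6 mm; θ starts at 0°
rotate link 1 by -34°: θ ← 0° -34° = -34°
rotate link 1 by -79°: θ ← -34° -79° = -113°
rotate link 1 by -54°: θ ← -113° -54° = -167°
crank pin P = (r cos θ, r sin θ) = (-27.282362, -6.298630)
h = r sin θ − e = -6.298630 − 6 = -12.298630
x = r cos θ + √(L² − h²) = -27.282362 + 80.060875 = 52.778513

52.7785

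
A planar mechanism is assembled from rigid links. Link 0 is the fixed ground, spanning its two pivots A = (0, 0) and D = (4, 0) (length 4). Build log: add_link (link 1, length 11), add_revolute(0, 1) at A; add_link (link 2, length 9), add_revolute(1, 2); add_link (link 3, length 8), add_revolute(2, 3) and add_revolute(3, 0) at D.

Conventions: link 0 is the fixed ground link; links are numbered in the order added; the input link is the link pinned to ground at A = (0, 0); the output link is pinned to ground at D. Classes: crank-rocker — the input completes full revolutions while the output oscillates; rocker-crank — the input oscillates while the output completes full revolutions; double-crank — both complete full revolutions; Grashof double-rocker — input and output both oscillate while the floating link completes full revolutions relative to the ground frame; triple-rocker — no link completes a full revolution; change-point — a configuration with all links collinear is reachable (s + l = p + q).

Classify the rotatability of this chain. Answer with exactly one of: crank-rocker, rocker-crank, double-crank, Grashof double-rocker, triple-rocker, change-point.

lengths: ground=4, input=11, coupler=9, output=8
sorted: s=4 (shortest), l=11 (longest), p+q=17
s + l = 15 vs p + q = 17
s + l < p + q (Grashof) with shortest = ground link → double-crank

double-crank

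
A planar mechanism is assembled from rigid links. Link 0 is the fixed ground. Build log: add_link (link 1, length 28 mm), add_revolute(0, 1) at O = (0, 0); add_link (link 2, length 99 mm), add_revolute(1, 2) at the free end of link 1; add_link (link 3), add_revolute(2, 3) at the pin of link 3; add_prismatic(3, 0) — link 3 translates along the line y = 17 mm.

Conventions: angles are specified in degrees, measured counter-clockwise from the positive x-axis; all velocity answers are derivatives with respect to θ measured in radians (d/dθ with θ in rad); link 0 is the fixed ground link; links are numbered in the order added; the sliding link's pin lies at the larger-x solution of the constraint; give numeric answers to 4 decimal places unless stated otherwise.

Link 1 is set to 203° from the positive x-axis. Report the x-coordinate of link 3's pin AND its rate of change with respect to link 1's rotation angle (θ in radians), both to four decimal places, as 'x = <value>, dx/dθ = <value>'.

geometry: r = 28 mm, L = 99 mm, e = 17 mm
crank pin P = (r cos θ, r sin θ) = (-25.774136, -10.940472)
h = r sin θ − e = -10.940472 − 17 = -27.940472
x = r cos θ + √(L² − h²) = -25.774136 + 94.975418 = 69.201282
dx/dθ = −r sin θ − h·r cos θ/√(L² − h²) (θ in radians; h = -27.940472) = 3.358073

x = 69.2013, dx/dθ = 3.3581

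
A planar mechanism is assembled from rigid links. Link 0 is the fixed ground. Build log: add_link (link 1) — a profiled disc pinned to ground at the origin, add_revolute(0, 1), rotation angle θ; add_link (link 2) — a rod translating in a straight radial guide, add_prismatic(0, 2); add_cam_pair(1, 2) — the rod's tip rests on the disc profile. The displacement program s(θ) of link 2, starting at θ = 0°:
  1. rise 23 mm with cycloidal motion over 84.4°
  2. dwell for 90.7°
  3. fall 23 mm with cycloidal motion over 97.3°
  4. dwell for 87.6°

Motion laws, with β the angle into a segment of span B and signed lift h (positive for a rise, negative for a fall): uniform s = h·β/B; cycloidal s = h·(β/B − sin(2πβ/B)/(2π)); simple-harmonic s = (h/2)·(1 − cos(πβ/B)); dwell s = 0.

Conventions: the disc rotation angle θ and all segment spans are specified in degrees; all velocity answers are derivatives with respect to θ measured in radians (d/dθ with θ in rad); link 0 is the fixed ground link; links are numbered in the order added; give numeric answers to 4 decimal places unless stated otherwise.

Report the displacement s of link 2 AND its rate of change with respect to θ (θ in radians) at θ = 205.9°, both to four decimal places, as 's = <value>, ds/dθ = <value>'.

seg 1 [0°–84.4°] cycloidal, h=23: full span → s += 23 → s = 23.0000
seg 2 [84.4°–175.1°] dwell: s stays 23.0000
seg 3 [175.1°–272.4°] cycloidal, h=-23: θ=205.9° here. β=30.8, B=97.3. -23·(0.3165 − sin(2π·0.3165)/(2π)) = -3.9354 → s = 19.0646
velocity in seg [175.1°–272.4°] (cycloidal), θ in radians: β = 30.8° = 0.5376 rad, B = 97.3° = 1.6982 rad; ds/dθ = (h/B)(1 − cos(2πβ/B)) = ((-23)/1.6982)(1 − cos(2π·0.3165)) = -19.043109 mm/rad

s = 19.0646, ds/dθ = -19.0431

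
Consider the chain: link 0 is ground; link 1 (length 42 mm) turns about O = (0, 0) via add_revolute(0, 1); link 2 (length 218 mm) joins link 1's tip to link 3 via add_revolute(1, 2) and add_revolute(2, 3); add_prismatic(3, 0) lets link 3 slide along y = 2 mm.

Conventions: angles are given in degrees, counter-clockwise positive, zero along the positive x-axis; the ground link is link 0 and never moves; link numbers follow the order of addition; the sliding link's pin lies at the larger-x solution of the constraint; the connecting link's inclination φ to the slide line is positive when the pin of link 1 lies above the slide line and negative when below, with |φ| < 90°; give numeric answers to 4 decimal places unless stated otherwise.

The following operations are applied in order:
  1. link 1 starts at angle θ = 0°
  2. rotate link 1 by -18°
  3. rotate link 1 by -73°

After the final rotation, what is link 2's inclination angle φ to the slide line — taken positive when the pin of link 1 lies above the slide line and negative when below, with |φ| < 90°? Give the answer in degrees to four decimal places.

geometry: r = 42 mm, L = 218 mm, e = 2 mm; θ starts at 0°
rotate link 1 by -18°: θ ← 0° -18° = -18°
rotate link 1 by -73°: θ ← -18° -73° = -91°
h = r sin θ − e = -41.993603 − 2 = -43.993603
sin φ = h / L = -43.993603 / 218 = -0.20180552
φ = arcsin(-0.20180552) = -11.642561°

-11.6426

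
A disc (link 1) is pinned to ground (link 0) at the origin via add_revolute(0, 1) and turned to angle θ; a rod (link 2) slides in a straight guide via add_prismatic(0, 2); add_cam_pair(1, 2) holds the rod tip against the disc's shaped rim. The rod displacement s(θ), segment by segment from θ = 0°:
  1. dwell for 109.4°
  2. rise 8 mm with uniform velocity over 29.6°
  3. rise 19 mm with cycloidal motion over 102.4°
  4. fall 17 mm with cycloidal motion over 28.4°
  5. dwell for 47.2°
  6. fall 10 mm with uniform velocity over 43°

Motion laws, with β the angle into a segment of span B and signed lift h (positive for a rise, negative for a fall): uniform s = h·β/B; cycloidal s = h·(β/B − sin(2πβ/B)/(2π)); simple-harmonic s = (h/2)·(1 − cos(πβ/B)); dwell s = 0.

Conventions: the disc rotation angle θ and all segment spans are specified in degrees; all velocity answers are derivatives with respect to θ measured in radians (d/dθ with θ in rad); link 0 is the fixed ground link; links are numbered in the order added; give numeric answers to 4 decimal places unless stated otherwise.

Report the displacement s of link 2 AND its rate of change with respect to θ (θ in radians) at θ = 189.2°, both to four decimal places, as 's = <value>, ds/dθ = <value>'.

segment 1 (0° to 109.4°, dwell): s unchanged at 0.0000
segment 2 (109.4° to 139°, uniform, h = 8) is passed completely: s = 0.0000 + (8) = 8.0000
θ = 189.2° falls in segment 3 (139° to 241.4°, cycloidal, h = 19): β = 189.2 − 139 = 50.2°, B = 102.4°; Δs = 19·(0.4902 − sin(2π·0.4902)/(2π)) = 9.1290; s = 8.0000 + 9.1290 = 17.1290
velocity in seg [139°–241.4°] (cycloidal), θ in radians: β = 50.2° = 0.8762 rad, B = 102.4° = 1.7872 rad; ds/dθ = (h/B)(1 − cos(2πβ/B)) = (19/1.7872)(1 − cos(2π·0.4902)) = 21.242099 mm/rad

s = 17.1290, ds/dθ = 21.2421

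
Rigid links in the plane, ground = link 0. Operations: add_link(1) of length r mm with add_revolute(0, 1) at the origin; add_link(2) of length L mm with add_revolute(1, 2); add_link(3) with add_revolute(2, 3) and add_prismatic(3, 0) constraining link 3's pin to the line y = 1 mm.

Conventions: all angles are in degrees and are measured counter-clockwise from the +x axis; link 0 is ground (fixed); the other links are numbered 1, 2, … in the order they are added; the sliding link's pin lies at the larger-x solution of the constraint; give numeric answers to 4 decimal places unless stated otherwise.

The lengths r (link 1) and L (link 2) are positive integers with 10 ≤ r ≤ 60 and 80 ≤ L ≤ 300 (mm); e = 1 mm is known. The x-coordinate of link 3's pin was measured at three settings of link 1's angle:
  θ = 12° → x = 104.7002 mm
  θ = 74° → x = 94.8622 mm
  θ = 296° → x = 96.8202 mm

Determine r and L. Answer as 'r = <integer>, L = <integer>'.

constraint per measurement: (x − r cos θ)² + (r sin θ − e)² = L²
subtracting the θ₁ and θ₂ equations cancels the r² and L² terms:
r = (x₁² − x₂²) / (2[(x₁cos θ₁ + e sin θ₁) − (x₂cos θ₂ + e sin θ₂)]) = 13.0000 → r = 13
L² = (x₁ − r cos θ₁)² + (r sin θ₁ − e)² = 8464.0077 → L = 92.0000 → L = 92
check at θ₃=296°: x = 96.8202 (printed 96.8202) ✓

r = 13, L = 92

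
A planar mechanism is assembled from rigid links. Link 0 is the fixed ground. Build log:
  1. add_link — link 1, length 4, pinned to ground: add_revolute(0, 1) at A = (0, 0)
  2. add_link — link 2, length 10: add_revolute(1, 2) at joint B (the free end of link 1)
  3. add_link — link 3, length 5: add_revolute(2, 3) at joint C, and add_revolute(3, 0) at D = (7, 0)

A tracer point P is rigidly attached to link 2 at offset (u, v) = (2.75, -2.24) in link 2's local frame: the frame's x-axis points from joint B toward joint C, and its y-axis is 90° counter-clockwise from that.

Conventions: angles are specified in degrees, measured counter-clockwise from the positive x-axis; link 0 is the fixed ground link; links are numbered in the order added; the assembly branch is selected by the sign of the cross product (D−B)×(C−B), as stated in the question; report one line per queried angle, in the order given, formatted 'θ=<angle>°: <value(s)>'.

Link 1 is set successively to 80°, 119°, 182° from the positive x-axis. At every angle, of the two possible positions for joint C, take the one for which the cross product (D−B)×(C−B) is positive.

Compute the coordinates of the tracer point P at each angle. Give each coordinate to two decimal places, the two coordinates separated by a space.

A=(0,0), D=(7.00,0)
θ=80°: B = A + 4.00·(cos80°, sin80°) = (0.6946, 3.9392)
θ=80°: |BD| = 7.4348
θ=80°: circle(B,10.00) ∩ circle(D,5.00): a=8.7613, h=4.8208
θ=80°:   candidates: C₊=(10.6793,3.3857) cross=35.842; C₋=(5.5707,-4.7914) cross=-35.842
θ=80°:   branch + wants cross > 0 → take C=(10.6793,3.3857) (cross=35.842)
θ=80°: ex = (C−B)/|BC| = (0.9985,-0.0554); ey = (0.0554,0.9985)
θ=80°: P = B + 2.75·ex + -2.24·ey = (3.3164,1.5504)
θ=119°: B = A + 4.00·(cos119°, sin119°) = (-1.9392, 3.4985)
θ=119°: |BD| = 9.5994
θ=119°: circle(B,10.00) ∩ circle(D,5.00): a=8.7062, h=4.9196
θ=119°:   candidates: C₊=(7.9611,4.9068) cross=47.225; C₋=(4.3753,-4.2557) cross=-47.225
θ=119°:   branch + wants cross > 0 → take C=(7.9611,4.9068) (cross=47.225)
θ=119°: ex = (C−B)/|BC| = (0.9900,0.1408); ey = (-0.1408,0.9900)
θ=119°: P = B + 2.75·ex + -2.24·ey = (1.0988,1.6681)
θ=182°: B = A + 4.00·(cos182°, sin182°) = (-3.9976, -0.1396)
θ=182°: |BD| = 10.9984
θ=182°: circle(B,10.00) ∩ circle(D,5.00): a=8.9088, h=4.5424
θ=182°:   candidates: C₊=(4.8529,4.5155) cross=49.959; C₋=(4.9682,-4.5686) cross=-49.959
θ=182°:   branch + wants cross > 0 → take C=(4.8529,4.5155) (cross=49.959)
θ=182°: ex = (C−B)/|BC| = (0.8850,0.4655); ey = (-0.4655,0.8850)
θ=182°: P = B + 2.75·ex + -2.24·ey = (-0.5210,-0.8419)

θ=80°: 3.32 1.55
θ=119°: 1.10 1.67
θ=182°: -0.52 -0.84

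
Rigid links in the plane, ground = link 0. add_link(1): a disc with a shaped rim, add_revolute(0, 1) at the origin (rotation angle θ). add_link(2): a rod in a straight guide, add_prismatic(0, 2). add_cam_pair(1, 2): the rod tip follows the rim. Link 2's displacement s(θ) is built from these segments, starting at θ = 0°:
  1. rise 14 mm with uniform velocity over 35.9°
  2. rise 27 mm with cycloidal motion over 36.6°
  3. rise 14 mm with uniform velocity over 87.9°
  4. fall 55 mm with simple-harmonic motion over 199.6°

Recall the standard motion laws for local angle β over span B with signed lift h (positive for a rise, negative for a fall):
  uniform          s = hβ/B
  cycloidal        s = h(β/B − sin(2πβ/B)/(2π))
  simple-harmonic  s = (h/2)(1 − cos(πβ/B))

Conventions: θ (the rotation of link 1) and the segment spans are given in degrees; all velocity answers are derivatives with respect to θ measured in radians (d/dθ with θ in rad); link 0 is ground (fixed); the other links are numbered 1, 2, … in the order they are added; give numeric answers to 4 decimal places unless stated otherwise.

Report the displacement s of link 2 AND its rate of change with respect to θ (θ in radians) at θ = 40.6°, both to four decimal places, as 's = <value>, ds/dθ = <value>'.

segment 1 (0° to 35.9°, uniform, h = 14) is passed completely: s = 0.0000 + (14) = 14.0000
θ = 40.6° falls in segment 2 (35.9° to 72.5°, cycloidal, h = 27): β = 40.6 − 35.9 = 4.7°, B = 36.6°; Δs = 27·(0.1284 − sin(2π·0.1284)/(2π)) = 0.3641; s = 14.0000 + 0.3641 = 14.3641
velocity in seg [35.9°–72.5°] (cycloidal), θ in radians: β = 4.7° = 0.0820 rad, B = 36.6° = 0.6388 rad; ds/dθ = (h/B)(1 − cos(2πβ/B)) = (27/0.6388)(1 − cos(2π·0.1284)) = 13.028016 mm/rad

s = 14.3641, ds/dθ = 13.0280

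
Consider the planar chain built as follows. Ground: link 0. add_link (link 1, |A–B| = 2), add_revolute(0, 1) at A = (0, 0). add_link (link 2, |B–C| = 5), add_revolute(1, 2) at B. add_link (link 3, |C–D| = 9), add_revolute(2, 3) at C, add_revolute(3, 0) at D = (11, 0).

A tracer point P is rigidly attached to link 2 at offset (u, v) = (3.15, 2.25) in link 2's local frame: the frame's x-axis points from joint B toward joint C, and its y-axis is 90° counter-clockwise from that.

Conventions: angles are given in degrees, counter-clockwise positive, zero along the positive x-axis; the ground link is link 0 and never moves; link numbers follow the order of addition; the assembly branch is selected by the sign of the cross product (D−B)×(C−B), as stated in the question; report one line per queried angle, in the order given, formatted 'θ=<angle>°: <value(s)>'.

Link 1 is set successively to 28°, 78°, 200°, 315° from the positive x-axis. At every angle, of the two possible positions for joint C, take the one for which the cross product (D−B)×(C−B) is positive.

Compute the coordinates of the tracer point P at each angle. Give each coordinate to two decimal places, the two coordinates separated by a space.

A=(0,0), D=(11.00,0)
θ=28°: B = A + 2.00·(cos28°, sin28°) = (1.7659, 0.9389)
θ=28°: |BD| = 9.2817
θ=28°: circle(B,5.00) ∩ circle(D,9.00): a=1.6242, h=4.7289
θ=28°:   candidates: C₊=(3.8601,5.4792) cross=43.892; C₋=(2.9034,-3.9300) cross=-43.892
θ=28°:   branch + wants cross > 0 → take C=(3.8601,5.4792) (cross=43.892)
θ=28°: ex = (C−B)/|BC| = (0.4188,0.9081); ey = (-0.9081,0.4188)
θ=28°: P = B + 3.15·ex + 2.25·ey = (1.0421,4.7417)
θ=78°: B = A + 2.00·(cos78°, sin78°) = (0.4158, 1.9563)
θ=78°: |BD| = 10.7635
θ=78°: circle(B,5.00) ∩ circle(D,9.00): a=2.7803, h=4.1557
θ=78°:   candidates: C₊=(3.9052,5.5374) cross=44.730; C₋=(2.3945,-2.6355) cross=-44.730
θ=78°:   branch + wants cross > 0 → take C=(3.9052,5.5374) (cross=44.730)
θ=78°: ex = (C−B)/|BC| = (0.6979,0.7162); ey = (-0.7162,0.6979)
θ=78°: P = B + 3.15·ex + 2.25·ey = (1.0026,5.7826)
θ=200°: B = A + 2.00·(cos200°, sin200°) = (-1.8794, -0.6840)
θ=200°: |BD| = 12.8975
θ=200°: circle(B,5.00) ∩ circle(D,9.00): a=4.2778, h=2.5885
θ=200°:   candidates: C₊=(2.2551,2.1277) cross=33.385; C₋=(2.5297,-3.0420) cross=-33.385
θ=200°:   branch + wants cross > 0 → take C=(2.2551,2.1277) (cross=33.385)
θ=200°: ex = (C−B)/|BC| = (0.8269,0.5623); ey = (-0.5623,0.8269)
θ=200°: P = B + 3.15·ex + 2.25·ey = (-0.5399,2.9479)
θ=315°: B = A + 2.00·(cos315°, sin315°) = (1.4142, -1.4142)
θ=315°: |BD| = 9.6895
θ=315°: circle(B,5.00) ∩ circle(D,9.00): a=1.9551, h=4.6019
θ=315°:   candidates: C₊=(2.6767,3.4238) cross=44.591; C₋=(4.0200,-5.6815) cross=-44.591
θ=315°:   branch + wants cross > 0 → take C=(2.6767,3.4238) (cross=44.591)
θ=315°: ex = (C−B)/|BC| = (0.2525,0.9676); ey = (-0.9676,0.2525)
θ=315°: P = B + 3.15·ex + 2.25·ey = (0.0325,2.2018)

θ=28°: 1.04 4.74
θ=78°: 1.00 5.78
θ=200°: -0.54 2.95
θ=315°: 0.03 2.20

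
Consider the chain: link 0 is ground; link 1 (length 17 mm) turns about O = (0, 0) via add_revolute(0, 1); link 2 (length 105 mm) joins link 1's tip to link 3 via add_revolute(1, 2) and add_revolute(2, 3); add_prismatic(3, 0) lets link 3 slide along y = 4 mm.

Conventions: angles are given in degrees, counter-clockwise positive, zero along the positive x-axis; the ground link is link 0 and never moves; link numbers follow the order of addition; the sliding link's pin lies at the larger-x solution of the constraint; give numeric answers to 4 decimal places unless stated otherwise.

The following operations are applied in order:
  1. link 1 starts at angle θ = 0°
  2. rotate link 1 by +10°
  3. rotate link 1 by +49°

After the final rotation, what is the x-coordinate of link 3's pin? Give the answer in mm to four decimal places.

geometry: r = 17 mm, L = 105 mm, e = 4 mm; θ starts at 0°
rotate link 1 by +10°: θ ← 0° +10° = 10°
rotate link 1 by +49°: θ ← 10° +49° = 59°
crank pin P = (r cos θ, r sin θ) = (8.755647, 14.571844)
h = r sin θ − e = 14.571844 − 4 = 10.571844
x = r cos θ + √(L² − h²) = 8.755647 + 104.466435 = 113.222083

113.2221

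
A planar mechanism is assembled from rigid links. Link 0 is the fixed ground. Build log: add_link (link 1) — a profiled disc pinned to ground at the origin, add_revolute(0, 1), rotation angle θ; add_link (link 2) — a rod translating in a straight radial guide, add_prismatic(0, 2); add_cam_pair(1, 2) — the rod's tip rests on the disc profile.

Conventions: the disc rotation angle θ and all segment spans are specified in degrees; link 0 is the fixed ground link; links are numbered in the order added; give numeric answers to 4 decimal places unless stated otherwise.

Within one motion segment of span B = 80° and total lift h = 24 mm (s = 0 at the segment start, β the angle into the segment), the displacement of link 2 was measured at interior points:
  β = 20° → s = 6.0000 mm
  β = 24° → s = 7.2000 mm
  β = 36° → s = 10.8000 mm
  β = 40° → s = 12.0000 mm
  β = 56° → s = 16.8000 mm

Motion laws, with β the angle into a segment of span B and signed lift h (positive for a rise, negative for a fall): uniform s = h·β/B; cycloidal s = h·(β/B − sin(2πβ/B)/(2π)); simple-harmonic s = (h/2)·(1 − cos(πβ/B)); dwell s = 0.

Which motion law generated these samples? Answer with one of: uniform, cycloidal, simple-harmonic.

candidates at β/B = r: uniform s = h·r (linear in β); cycloidal s = h·(r − sin(2πr)/(2π)); simple-harmonic s = (h/2)(1 − cos(πr))
β=20°: printed 6.0000 | uniform 6.0000, cycloidal 2.1803, simple-harmonic 3.5147
β=24°: printed 7.2000 | uniform 7.2000, cycloidal 3.5672, simple-harmonic 4.9466
β=36°: printed 10.8000 | uniform 10.8000, cycloidal 9.6196, simple-harmonic 10.1228
β=40°: printed 12.0000 | uniform 12.0000, cycloidal 12.0000, simple-harmonic 12.0000
β=56°: printed 16.8000 | uniform 16.8000, cycloidal 20.4328, simple-harmonic 19.0534
only one law matches every sample → uniform

uniform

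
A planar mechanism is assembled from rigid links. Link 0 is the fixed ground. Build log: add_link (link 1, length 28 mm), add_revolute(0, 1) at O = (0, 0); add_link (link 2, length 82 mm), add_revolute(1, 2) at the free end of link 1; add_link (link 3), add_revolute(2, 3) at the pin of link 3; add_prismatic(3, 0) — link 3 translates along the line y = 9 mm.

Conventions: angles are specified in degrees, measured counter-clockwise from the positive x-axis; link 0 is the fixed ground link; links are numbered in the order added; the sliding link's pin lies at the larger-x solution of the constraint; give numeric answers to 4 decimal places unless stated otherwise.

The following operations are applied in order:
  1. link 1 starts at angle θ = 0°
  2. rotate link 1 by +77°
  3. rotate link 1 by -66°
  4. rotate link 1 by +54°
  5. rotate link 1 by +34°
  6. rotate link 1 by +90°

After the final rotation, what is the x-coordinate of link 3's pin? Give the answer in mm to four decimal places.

geometry: r = 28 mm, L = 82 mm, e = 9 mm; θ starts at 0°
rotate link 1 by +77°: θ ← 0° +77° = 77°
rotate link 1 by -66°: θ ← 77° -66° = 11°
rotate link 1 by +54°: θ ← 11° +54° = 65°
rotate link 1 by +34°: θ ← 65° +34° = 99°
rotate link 1 by +90°: θ ← 99° +90° = 189°
crank pin P = (r cos θ, r sin θ) = (-27.655274, -4.380165)
h = r sin θ − e = -4.380165 − 9 = -13.380165
x = r cos θ + √(L² − h²) = -27.655274 + 80.900996 = 53.245723

53.2457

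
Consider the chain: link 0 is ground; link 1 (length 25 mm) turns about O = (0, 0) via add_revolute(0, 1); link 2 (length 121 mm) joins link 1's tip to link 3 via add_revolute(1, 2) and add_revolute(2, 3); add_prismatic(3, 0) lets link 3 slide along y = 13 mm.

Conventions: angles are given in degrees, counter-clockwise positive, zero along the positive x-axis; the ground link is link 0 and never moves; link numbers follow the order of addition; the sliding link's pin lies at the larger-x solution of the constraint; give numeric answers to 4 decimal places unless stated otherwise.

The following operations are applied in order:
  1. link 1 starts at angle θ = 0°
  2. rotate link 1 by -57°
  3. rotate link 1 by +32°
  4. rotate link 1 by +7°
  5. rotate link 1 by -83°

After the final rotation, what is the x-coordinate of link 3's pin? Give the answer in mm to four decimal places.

geometry: r = 25 mm, L = 121 mm, e = 13 mm; θ starts at 0°
rotate link 1 by -57°: θ ← 0° -57° = -57°
rotate link 1 by +32°: θ ← -57° +32° = -25°
rotate link 1 by +7°: θ ← -25° +7° = -18°
rotate link 1 by -83°: θ ← -18° -83° = -101°
crank pin P = (r cos θ, r sin θ) = (-4.770225, -24.540680)
h = r sin θ − e = -24.540680 − 13 = -37.540680
x = r cos θ + √(L² − h²) = -4.770225 + 115.029115 = 110.258890

110.2589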